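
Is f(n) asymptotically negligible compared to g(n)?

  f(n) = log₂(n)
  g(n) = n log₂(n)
True

f(n) = log₂(n) is O(log n), and g(n) = n log₂(n) is O(n log n).
Since O(log n) grows strictly slower than O(n log n), f(n) = o(g(n)) is true.
This means lim(n→∞) f(n)/g(n) = 0.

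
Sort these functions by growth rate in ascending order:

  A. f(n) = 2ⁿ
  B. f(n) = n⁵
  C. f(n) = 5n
C < B < A

Comparing growth rates:
C = 5n is O(n)
B = n⁵ is O(n⁵)
A = 2ⁿ is O(2ⁿ)

Therefore, the order from slowest to fastest is: C < B < A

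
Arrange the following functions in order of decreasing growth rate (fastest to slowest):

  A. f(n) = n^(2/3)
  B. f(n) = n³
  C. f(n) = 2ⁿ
C > B > A

Comparing growth rates:
C = 2ⁿ is O(2ⁿ)
B = n³ is O(n³)
A = n^(2/3) is O(n^(2/3))

Therefore, the order from fastest to slowest is: C > B > A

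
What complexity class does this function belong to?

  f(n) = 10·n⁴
O(n⁴)

The dominant term in 10·n⁴ is 10·n⁴, which is Θ(n⁴).
Constants are absorbed, so the tightest bound is O(n⁴).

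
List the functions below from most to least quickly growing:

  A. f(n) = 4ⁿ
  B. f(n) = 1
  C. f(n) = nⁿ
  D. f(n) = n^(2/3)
C > A > D > B

Comparing growth rates:
C = nⁿ is O(nⁿ)
A = 4ⁿ is O(4ⁿ)
D = n^(2/3) is O(n^(2/3))
B = 1 is O(1)

Therefore, the order from fastest to slowest is: C > A > D > B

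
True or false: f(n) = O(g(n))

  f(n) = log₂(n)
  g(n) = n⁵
True

f(n) = log₂(n) is O(log n), and g(n) = n⁵ is O(n⁵).
Since O(log n) ⊆ O(n⁵) (f grows no faster than g), f(n) = O(g(n)) is true.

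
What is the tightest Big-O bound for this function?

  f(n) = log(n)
O(log n)

The dominant term in log(n) is log(n), which is Θ(log n).
Constants are absorbed, so the tightest bound is O(log n).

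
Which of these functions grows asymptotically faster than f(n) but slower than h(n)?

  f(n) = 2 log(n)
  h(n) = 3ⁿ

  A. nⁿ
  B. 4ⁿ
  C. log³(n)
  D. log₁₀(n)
C

We need g(n) with 2 log(n) = o(g(n)) and g(n) = o(3ⁿ), i.e. O(log n) ≺ g ≺ O(3ⁿ).
Check each option:
  A. nⁿ — O(nⁿ) does not grow strictly slower than h(n)
  B. 4ⁿ — O(4ⁿ) does not grow strictly slower than h(n)
  C. log³(n) — O(log³ n) is strictly between O(log n) and O(3ⁿ) ✓
  D. log₁₀(n) — O(log n) does not grow strictly faster than f(n)

Only option C (log³(n)) lies strictly between.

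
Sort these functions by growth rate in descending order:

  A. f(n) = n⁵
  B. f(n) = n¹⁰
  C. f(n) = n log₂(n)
B > A > C

Comparing growth rates:
B = n¹⁰ is O(n¹⁰)
A = n⁵ is O(n⁵)
C = n log₂(n) is O(n log n)

Therefore, the order from fastest to slowest is: B > A > C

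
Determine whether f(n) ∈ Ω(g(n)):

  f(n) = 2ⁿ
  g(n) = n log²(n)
True

f(n) = 2ⁿ is O(2ⁿ), and g(n) = n log²(n) is O(n log² n).
Since O(2ⁿ) grows at least as fast as O(n log² n), f(n) = Ω(g(n)) is true.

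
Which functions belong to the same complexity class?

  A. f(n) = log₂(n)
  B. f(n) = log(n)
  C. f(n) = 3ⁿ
A and B

Examining each function:
  A. log₂(n) is O(log n)
  B. log(n) is O(log n)
  C. 3ⁿ is O(3ⁿ)

Functions A and B both have the same complexity class.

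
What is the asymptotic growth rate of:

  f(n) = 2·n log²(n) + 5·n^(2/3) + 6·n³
Θ(n³)

Order the terms by growth rate: 5·n^(2/3) ≺ 2·n log²(n) ≺ 6·n³.
The fastest-growing term 6·n³ dominates as n → ∞; dropping its constant factor gives Θ(n³).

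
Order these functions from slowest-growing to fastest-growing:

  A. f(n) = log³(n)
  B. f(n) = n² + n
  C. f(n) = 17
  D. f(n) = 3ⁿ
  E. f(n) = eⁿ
C < A < B < E < D

Comparing growth rates:
C = 17 is O(1)
A = log³(n) is O(log³ n)
B = n² + n is O(n²)
E = eⁿ is O(eⁿ)
D = 3ⁿ is O(3ⁿ)

Therefore, the order from slowest to fastest is: C < A < B < E < D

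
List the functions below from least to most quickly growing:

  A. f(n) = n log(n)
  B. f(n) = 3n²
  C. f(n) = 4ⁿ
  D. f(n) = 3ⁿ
A < B < D < C

Comparing growth rates:
A = n log(n) is O(n log n)
B = 3n² is O(n²)
D = 3ⁿ is O(3ⁿ)
C = 4ⁿ is O(4ⁿ)

Therefore, the order from slowest to fastest is: A < B < D < C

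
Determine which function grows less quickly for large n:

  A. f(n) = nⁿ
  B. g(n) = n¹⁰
B

f(n) = nⁿ is O(nⁿ), while g(n) = n¹⁰ is O(n¹⁰).
Since O(n¹⁰) grows slower than O(nⁿ), g(n) is dominated.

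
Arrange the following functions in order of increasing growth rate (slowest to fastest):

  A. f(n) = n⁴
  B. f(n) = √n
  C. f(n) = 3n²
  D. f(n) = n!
B < C < A < D

Comparing growth rates:
B = √n is O(√n)
C = 3n² is O(n²)
A = n⁴ is O(n⁴)
D = n! is O(n!)

Therefore, the order from slowest to fastest is: B < C < A < D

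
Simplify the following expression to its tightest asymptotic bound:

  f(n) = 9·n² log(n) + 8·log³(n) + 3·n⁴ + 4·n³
Θ(n⁴)

Order the terms by growth rate: 8·log³(n) ≺ 9·n² log(n) ≺ 4·n³ ≺ 3·n⁴.
The fastest-growing term 3·n⁴ dominates as n → ∞; dropping its constant factor gives Θ(n⁴).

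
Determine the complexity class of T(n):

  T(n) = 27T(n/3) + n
Θ(n³)

Master Theorem: a = 27, b = 3, f(n) = n.
Compute the critical exponent d = log₃(27) = 3.
Compare f(n) = Θ(n) against n^d:
  k = 1 < d = 3, so f(n) = O(n^(d-ε)) — Case 1.
  The recursion cost dominates: T(n) = Θ(n^d) = Θ(n³).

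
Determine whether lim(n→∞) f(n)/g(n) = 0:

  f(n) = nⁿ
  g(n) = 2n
False

f(n) = nⁿ is O(nⁿ), and g(n) = 2n is O(n).
Since O(nⁿ) grows faster than or equal to O(n), f(n) = o(g(n)) is false.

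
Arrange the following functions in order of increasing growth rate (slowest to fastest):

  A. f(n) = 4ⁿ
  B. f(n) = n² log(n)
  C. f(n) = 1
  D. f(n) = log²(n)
C < D < B < A

Comparing growth rates:
C = 1 is O(1)
D = log²(n) is O(log² n)
B = n² log(n) is O(n² log n)
A = 4ⁿ is O(4ⁿ)

Therefore, the order from slowest to fastest is: C < D < B < A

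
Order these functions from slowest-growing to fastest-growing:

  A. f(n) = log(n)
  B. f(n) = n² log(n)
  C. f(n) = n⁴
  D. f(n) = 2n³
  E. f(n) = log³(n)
A < E < B < D < C

Comparing growth rates:
A = log(n) is O(log n)
E = log³(n) is O(log³ n)
B = n² log(n) is O(n² log n)
D = 2n³ is O(n³)
C = n⁴ is O(n⁴)

Therefore, the order from slowest to fastest is: A < E < B < D < C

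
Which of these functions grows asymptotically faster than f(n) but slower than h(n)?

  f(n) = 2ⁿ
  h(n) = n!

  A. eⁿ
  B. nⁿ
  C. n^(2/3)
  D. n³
A

We need g(n) with 2ⁿ = o(g(n)) and g(n) = o(n!), i.e. O(2ⁿ) ≺ g ≺ O(n!).
Check each option:
  A. eⁿ — O(eⁿ) is strictly between O(2ⁿ) and O(n!) ✓
  B. nⁿ — O(nⁿ) does not grow strictly slower than h(n)
  C. n^(2/3) — O(n^(2/3)) does not grow strictly faster than f(n)
  D. n³ — O(n³) does not grow strictly faster than f(n)

Only option A (eⁿ) lies strictly between.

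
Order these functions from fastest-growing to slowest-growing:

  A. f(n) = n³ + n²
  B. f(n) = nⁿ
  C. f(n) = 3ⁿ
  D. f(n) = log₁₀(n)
B > C > A > D

Comparing growth rates:
B = nⁿ is O(nⁿ)
C = 3ⁿ is O(3ⁿ)
A = n³ + n² is O(n³)
D = log₁₀(n) is O(log n)

Therefore, the order from fastest to slowest is: B > C > A > D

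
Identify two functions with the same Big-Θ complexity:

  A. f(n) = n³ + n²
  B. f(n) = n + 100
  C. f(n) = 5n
B and C

Examining each function:
  A. n³ + n² is O(n³)
  B. n + 100 is O(n)
  C. 5n is O(n)

Functions B and C both have the same complexity class.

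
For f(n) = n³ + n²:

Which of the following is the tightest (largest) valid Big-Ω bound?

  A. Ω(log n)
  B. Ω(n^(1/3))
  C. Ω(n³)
C

f(n) = n³ + n² is Ω(n³).
All listed options are valid Big-Ω bounds (lower bounds),
but Ω(n³) is the tightest (largest valid bound).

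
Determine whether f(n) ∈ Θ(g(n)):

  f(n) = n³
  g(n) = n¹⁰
False

f(n) = n³ is O(n³), and g(n) = n¹⁰ is O(n¹⁰).
Since they have different growth rates, f(n) = Θ(g(n)) is false.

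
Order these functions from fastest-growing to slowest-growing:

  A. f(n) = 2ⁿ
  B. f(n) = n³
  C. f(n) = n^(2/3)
A > B > C

Comparing growth rates:
A = 2ⁿ is O(2ⁿ)
B = n³ is O(n³)
C = n^(2/3) is O(n^(2/3))

Therefore, the order from fastest to slowest is: A > B > C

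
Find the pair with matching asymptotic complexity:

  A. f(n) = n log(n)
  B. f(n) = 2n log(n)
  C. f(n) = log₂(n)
A and B

Examining each function:
  A. n log(n) is O(n log n)
  B. 2n log(n) is O(n log n)
  C. log₂(n) is O(log n)

Functions A and B both have the same complexity class.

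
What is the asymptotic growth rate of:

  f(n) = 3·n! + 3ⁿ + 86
Θ(n!)

Order the terms by growth rate: 86 ≺ 3ⁿ ≺ 3·n!.
The fastest-growing term 3·n! dominates as n → ∞; dropping its constant factor gives Θ(n!).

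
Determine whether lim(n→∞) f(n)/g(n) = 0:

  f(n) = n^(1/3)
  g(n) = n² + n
True

f(n) = n^(1/3) is O(n^(1/3)), and g(n) = n² + n is O(n²).
Since O(n^(1/3)) grows strictly slower than O(n²), f(n) = o(g(n)) is true.
This means lim(n→∞) f(n)/g(n) = 0.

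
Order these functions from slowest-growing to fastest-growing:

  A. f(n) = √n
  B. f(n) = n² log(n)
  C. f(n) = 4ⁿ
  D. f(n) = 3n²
A < D < B < C

Comparing growth rates:
A = √n is O(√n)
D = 3n² is O(n²)
B = n² log(n) is O(n² log n)
C = 4ⁿ is O(4ⁿ)

Therefore, the order from slowest to fastest is: A < D < B < C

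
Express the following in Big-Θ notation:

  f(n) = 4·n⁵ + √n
Θ(n⁵)

Order the terms by growth rate: √n ≺ 4·n⁵.
The fastest-growing term 4·n⁵ dominates as n → ∞; dropping its constant factor gives Θ(n⁵).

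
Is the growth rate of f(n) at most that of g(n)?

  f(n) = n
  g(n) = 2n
True

f(n) = n and g(n) = 2n are both O(n).
Big-O permits equal growth rates (f ≤ c·g for some c), so f(n) = O(g(n)) is true.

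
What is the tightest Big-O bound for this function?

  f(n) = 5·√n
O(√n)

The dominant term in 5·√n is 5·√n, which is Θ(√n).
Constants are absorbed, so the tightest bound is O(√n).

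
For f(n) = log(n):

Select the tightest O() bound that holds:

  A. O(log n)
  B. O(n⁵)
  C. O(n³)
A

f(n) = log(n) is O(log n).
All listed options are valid Big-O bounds (upper bounds),
but O(log n) is the tightest (smallest valid bound).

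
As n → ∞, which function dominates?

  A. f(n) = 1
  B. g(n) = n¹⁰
B

f(n) = 1 is O(1), while g(n) = n¹⁰ is O(n¹⁰).
Since O(n¹⁰) grows faster than O(1), g(n) dominates.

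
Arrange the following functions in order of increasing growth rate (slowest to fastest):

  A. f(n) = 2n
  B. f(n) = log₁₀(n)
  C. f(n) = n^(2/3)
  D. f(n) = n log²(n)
B < C < A < D

Comparing growth rates:
B = log₁₀(n) is O(log n)
C = n^(2/3) is O(n^(2/3))
A = 2n is O(n)
D = n log²(n) is O(n log² n)

Therefore, the order from slowest to fastest is: B < C < A < D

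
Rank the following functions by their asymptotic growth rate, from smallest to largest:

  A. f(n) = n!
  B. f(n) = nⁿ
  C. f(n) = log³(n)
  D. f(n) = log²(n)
D < C < A < B

Comparing growth rates:
D = log²(n) is O(log² n)
C = log³(n) is O(log³ n)
A = n! is O(n!)
B = nⁿ is O(nⁿ)

Therefore, the order from slowest to fastest is: D < C < A < B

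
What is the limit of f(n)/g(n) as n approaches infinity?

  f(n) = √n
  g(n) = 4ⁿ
0

Since √n (O(√n)) grows slower than 4ⁿ (O(4ⁿ)),
the ratio f(n)/g(n) → 0 as n → ∞.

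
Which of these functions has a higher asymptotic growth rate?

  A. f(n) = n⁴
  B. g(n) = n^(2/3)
A

f(n) = n⁴ is O(n⁴), while g(n) = n^(2/3) is O(n^(2/3)).
Since O(n⁴) grows faster than O(n^(2/3)), f(n) dominates.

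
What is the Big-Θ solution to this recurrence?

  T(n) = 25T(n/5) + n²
Θ(n² log n)

Master Theorem: a = 25, b = 5, f(n) = n².
Compute the critical exponent d = log₅(25) = 2.
Compare f(n) = Θ(n²) against n^d:
  k = 2 = d, so f(n) = Θ(n^d) — Case 2.
  Work is balanced across levels: T(n) = Θ(n^d log n) = Θ(n² log n).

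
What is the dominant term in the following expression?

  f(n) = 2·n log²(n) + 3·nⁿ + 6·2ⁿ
3·nⁿ

Looking at each term:
  - 2·n log²(n) is O(n log² n)
  - 3·nⁿ is O(nⁿ)
  - 6·2ⁿ is O(2ⁿ)

The term 3·nⁿ (O(nⁿ)) grows fastest and dominates all others.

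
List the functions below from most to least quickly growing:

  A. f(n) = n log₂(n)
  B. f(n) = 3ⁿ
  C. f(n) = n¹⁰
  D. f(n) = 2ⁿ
B > D > C > A

Comparing growth rates:
B = 3ⁿ is O(3ⁿ)
D = 2ⁿ is O(2ⁿ)
C = n¹⁰ is O(n¹⁰)
A = n log₂(n) is O(n log n)

Therefore, the order from fastest to slowest is: B > D > C > A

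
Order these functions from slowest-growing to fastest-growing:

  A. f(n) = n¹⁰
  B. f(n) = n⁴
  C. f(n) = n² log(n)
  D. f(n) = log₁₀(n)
D < C < B < A

Comparing growth rates:
D = log₁₀(n) is O(log n)
C = n² log(n) is O(n² log n)
B = n⁴ is O(n⁴)
A = n¹⁰ is O(n¹⁰)

Therefore, the order from slowest to fastest is: D < C < B < A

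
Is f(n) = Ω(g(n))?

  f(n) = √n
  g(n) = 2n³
False

f(n) = √n is O(√n), and g(n) = 2n³ is O(n³).
Since O(√n) grows slower than O(n³), f(n) = Ω(g(n)) is false.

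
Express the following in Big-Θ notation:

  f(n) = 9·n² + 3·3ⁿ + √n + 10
Θ(3ⁿ)

Order the terms by growth rate: 10 ≺ √n ≺ 9·n² ≺ 3·3ⁿ.
The fastest-growing term 3·3ⁿ dominates as n → ∞; dropping its constant factor gives Θ(3ⁿ).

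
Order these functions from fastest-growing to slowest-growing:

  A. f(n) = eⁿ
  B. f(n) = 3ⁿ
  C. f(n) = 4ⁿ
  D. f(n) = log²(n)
C > B > A > D

Comparing growth rates:
C = 4ⁿ is O(4ⁿ)
B = 3ⁿ is O(3ⁿ)
A = eⁿ is O(eⁿ)
D = log²(n) is O(log² n)

Therefore, the order from fastest to slowest is: C > B > A > D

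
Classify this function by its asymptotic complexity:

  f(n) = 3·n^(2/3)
O(n^(2/3))

The dominant term in 3·n^(2/3) is 3·n^(2/3), which is Θ(n^(2/3)).
Constants are absorbed, so the tightest bound is O(n^(2/3)).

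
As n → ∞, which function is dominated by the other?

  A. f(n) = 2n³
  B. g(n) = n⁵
A

f(n) = 2n³ is O(n³), while g(n) = n⁵ is O(n⁵).
Since O(n³) grows slower than O(n⁵), f(n) is dominated.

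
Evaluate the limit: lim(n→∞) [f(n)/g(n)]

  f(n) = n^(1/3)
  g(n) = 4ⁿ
0

Since n^(1/3) (O(n^(1/3))) grows slower than 4ⁿ (O(4ⁿ)),
the ratio f(n)/g(n) → 0 as n → ∞.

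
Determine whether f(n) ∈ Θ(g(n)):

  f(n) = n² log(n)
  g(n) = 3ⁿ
False

f(n) = n² log(n) is O(n² log n), and g(n) = 3ⁿ is O(3ⁿ).
Since they have different growth rates, f(n) = Θ(g(n)) is false.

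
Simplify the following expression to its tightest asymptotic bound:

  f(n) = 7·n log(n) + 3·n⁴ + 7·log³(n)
Θ(n⁴)

Order the terms by growth rate: 7·log³(n) ≺ 7·n log(n) ≺ 3·n⁴.
The fastest-growing term 3·n⁴ dominates as n → ∞; dropping its constant factor gives Θ(n⁴).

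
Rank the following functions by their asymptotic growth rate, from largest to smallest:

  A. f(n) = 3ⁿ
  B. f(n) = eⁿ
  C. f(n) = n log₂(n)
A > B > C

Comparing growth rates:
A = 3ⁿ is O(3ⁿ)
B = eⁿ is O(eⁿ)
C = n log₂(n) is O(n log n)

Therefore, the order from fastest to slowest is: A > B > C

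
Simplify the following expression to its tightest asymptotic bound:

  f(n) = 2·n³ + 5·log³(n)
Θ(n³)

Order the terms by growth rate: 5·log³(n) ≺ 2·n³.
The fastest-growing term 2·n³ dominates as n → ∞; dropping its constant factor gives Θ(n³).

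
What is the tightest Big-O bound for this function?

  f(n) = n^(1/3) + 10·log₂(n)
O(n^(1/3))

The dominant term in n^(1/3) + 10·log₂(n) is n^(1/3), which is Θ(n^(1/3)).
Lower-order terms (10·log₂(n)) are asymptotically negligible.
Constants are absorbed, so the tightest bound is O(n^(1/3)).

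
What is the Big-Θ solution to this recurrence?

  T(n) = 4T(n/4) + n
Θ(n log n)

Master Theorem: a = 4, b = 4, f(n) = n.
Compute the critical exponent d = log₄(4) = 1.
Compare f(n) = Θ(n) against n^d:
  k = 1 = d, so f(n) = Θ(n^d) — Case 2.
  Work is balanced across levels: T(n) = Θ(n^d log n) = Θ(n log n).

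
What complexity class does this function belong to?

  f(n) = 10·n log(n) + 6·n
O(n log n)

The dominant term in 10·n log(n) + 6·n is 10·n log(n), which is Θ(n log n).
Lower-order terms (6·n) are asymptotically negligible.
Constants are absorbed, so the tightest bound is O(n log n).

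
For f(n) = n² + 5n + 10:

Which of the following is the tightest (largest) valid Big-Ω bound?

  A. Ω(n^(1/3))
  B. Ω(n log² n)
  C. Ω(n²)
C

f(n) = n² + 5n + 10 is Ω(n²).
All listed options are valid Big-Ω bounds (lower bounds),
but Ω(n²) is the tightest (largest valid bound).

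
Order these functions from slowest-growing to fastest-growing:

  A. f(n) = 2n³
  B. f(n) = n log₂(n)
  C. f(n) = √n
C < B < A

Comparing growth rates:
C = √n is O(√n)
B = n log₂(n) is O(n log n)
A = 2n³ is O(n³)

Therefore, the order from slowest to fastest is: C < B < A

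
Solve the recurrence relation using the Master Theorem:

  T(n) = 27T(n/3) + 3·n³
Θ(n³ log n)

Master Theorem: a = 27, b = 3, f(n) = 3·n³.
Compute the critical exponent d = log₃(27) = 3.
Compare f(n) = Θ(n³) against n^d:
  k = 3 = d, so f(n) = Θ(n^d) — Case 2.
  Work is balanced across levels: T(n) = Θ(n^d log n) = Θ(n³ log n).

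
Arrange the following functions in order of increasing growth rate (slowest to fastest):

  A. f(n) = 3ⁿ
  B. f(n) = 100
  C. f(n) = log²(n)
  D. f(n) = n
B < C < D < A

Comparing growth rates:
B = 100 is O(1)
C = log²(n) is O(log² n)
D = n is O(n)
A = 3ⁿ is O(3ⁿ)

Therefore, the order from slowest to fastest is: B < C < D < A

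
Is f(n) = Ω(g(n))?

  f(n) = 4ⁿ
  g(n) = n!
False

f(n) = 4ⁿ is O(4ⁿ), and g(n) = n! is O(n!).
Since O(4ⁿ) grows slower than O(n!), f(n) = Ω(g(n)) is false.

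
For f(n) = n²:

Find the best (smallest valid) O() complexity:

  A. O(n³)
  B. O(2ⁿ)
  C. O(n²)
C

f(n) = n² is O(n²).
All listed options are valid Big-O bounds (upper bounds),
but O(n²) is the tightest (smallest valid bound).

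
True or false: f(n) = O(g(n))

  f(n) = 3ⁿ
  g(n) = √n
False

f(n) = 3ⁿ is O(3ⁿ), and g(n) = √n is O(√n).
Since O(3ⁿ) grows faster than O(√n), f(n) = O(g(n)) is false.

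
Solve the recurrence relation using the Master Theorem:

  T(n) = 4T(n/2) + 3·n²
Θ(n² log n)

Master Theorem: a = 4, b = 2, f(n) = 3·n².
Compute the critical exponent d = log₂(4) = 2.
Compare f(n) = Θ(n²) against n^d:
  k = 2 = d, so f(n) = Θ(n^d) — Case 2.
  Work is balanced across levels: T(n) = Θ(n^d log n) = Θ(n² log n).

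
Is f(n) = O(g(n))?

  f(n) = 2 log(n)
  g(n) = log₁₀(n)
True

f(n) = 2 log(n) and g(n) = log₁₀(n) are both O(log n).
Big-O permits equal growth rates (f ≤ c·g for some c), so f(n) = O(g(n)) is true.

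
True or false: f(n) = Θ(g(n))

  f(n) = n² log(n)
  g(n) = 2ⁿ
False

f(n) = n² log(n) is O(n² log n), and g(n) = 2ⁿ is O(2ⁿ).
Since they have different growth rates, f(n) = Θ(g(n)) is false.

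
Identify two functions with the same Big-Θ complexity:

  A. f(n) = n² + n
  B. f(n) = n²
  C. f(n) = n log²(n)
A and B

Examining each function:
  A. n² + n is O(n²)
  B. n² is O(n²)
  C. n log²(n) is O(n log² n)

Functions A and B both have the same complexity class.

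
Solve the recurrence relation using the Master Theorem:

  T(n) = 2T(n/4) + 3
Θ(n^log₄(2))

Master Theorem: a = 2, b = 4, f(n) = 3.
Compute the critical exponent d = log₄(2) = 0.500.
Compare f(n) = Θ(1) against n^d:
  k = 0 < d = 0.500, so f(n) = O(n^(d-ε)) — Case 1.
  The recursion cost dominates: T(n) = Θ(n^d) = Θ(n^log₄(2)).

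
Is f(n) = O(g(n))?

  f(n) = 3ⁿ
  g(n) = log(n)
False

f(n) = 3ⁿ is O(3ⁿ), and g(n) = log(n) is O(log n).
Since O(3ⁿ) grows faster than O(log n), f(n) = O(g(n)) is false.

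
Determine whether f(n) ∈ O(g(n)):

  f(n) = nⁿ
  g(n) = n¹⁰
False

f(n) = nⁿ is O(nⁿ), and g(n) = n¹⁰ is O(n¹⁰).
Since O(nⁿ) grows faster than O(n¹⁰), f(n) = O(g(n)) is false.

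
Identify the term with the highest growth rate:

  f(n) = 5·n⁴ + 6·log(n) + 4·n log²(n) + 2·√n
5·n⁴

Looking at each term:
  - 5·n⁴ is O(n⁴)
  - 6·log(n) is O(log n)
  - 4·n log²(n) is O(n log² n)
  - 2·√n is O(√n)

The term 5·n⁴ (O(n⁴)) grows fastest and dominates all others.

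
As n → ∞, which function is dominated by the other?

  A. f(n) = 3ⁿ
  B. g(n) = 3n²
B

f(n) = 3ⁿ is O(3ⁿ), while g(n) = 3n² is O(n²).
Since O(n²) grows slower than O(3ⁿ), g(n) is dominated.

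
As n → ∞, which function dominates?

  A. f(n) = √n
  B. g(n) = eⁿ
B

f(n) = √n is O(√n), while g(n) = eⁿ is O(eⁿ).
Since O(eⁿ) grows faster than O(√n), g(n) dominates.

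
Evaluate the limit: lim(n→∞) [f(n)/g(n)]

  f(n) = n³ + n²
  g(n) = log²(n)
∞

Since n³ + n² (O(n³)) grows faster than log²(n) (O(log² n)),
the ratio f(n)/g(n) → ∞ as n → ∞.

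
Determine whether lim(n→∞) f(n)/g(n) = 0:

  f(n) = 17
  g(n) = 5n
True

f(n) = 17 is O(1), and g(n) = 5n is O(n).
Since O(1) grows strictly slower than O(n), f(n) = o(g(n)) is true.
This means lim(n→∞) f(n)/g(n) = 0.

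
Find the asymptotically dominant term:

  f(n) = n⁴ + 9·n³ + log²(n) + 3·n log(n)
n⁴

Looking at each term:
  - n⁴ is O(n⁴)
  - 9·n³ is O(n³)
  - log²(n) is O(log² n)
  - 3·n log(n) is O(n log n)

The term n⁴ (O(n⁴)) grows fastest and dominates all others.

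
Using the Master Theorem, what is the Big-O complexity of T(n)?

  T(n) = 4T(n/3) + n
Θ(n^log₃(4))

Master Theorem: a = 4, b = 3, f(n) = n.
Compute the critical exponent d = log₃(4) = 1.262.
Compare f(n) = Θ(n) against n^d:
  k = 1 < d = 1.262, so f(n) = O(n^(d-ε)) — Case 1.
  The recursion cost dominates: T(n) = Θ(n^d) = Θ(n^log₃(4)).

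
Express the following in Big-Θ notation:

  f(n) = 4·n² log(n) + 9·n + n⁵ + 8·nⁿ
Θ(nⁿ)

Order the terms by growth rate: 9·n ≺ 4·n² log(n) ≺ n⁵ ≺ 8·nⁿ.
The fastest-growing term 8·nⁿ dominates as n → ∞; dropping its constant factor gives Θ(nⁿ).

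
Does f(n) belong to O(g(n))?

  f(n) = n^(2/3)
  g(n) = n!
True

f(n) = n^(2/3) is O(n^(2/3)), and g(n) = n! is O(n!).
Since O(n^(2/3)) ⊆ O(n!) (f grows no faster than g), f(n) = O(g(n)) is true.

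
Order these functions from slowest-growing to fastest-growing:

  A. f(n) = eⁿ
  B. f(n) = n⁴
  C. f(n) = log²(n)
C < B < A

Comparing growth rates:
C = log²(n) is O(log² n)
B = n⁴ is O(n⁴)
A = eⁿ is O(eⁿ)

Therefore, the order from slowest to fastest is: C < B < A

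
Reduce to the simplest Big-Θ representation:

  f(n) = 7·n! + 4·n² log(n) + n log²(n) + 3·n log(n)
Θ(n!)

Order the terms by growth rate: 3·n log(n) ≺ n log²(n) ≺ 4·n² log(n) ≺ 7·n!.
The fastest-growing term 7·n! dominates as n → ∞; dropping its constant factor gives Θ(n!).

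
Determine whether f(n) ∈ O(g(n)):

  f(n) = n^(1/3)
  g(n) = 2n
True

f(n) = n^(1/3) is O(n^(1/3)), and g(n) = 2n is O(n).
Since O(n^(1/3)) ⊆ O(n) (f grows no faster than g), f(n) = O(g(n)) is true.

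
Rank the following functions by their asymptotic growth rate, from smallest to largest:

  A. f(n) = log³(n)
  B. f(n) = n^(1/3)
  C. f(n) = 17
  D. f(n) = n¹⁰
C < A < B < D

Comparing growth rates:
C = 17 is O(1)
A = log³(n) is O(log³ n)
B = n^(1/3) is O(n^(1/3))
D = n¹⁰ is O(n¹⁰)

Therefore, the order from slowest to fastest is: C < A < B < D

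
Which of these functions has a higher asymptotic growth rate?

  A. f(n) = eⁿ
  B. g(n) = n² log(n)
A

f(n) = eⁿ is O(eⁿ), while g(n) = n² log(n) is O(n² log n).
Since O(eⁿ) grows faster than O(n² log n), f(n) dominates.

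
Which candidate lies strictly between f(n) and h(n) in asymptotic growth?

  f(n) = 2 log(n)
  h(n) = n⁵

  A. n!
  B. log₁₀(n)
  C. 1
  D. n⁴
D

We need g(n) with 2 log(n) = o(g(n)) and g(n) = o(n⁵), i.e. O(log n) ≺ g ≺ O(n⁵).
Check each option:
  A. n! — O(n!) does not grow strictly slower than h(n)
  B. log₁₀(n) — O(log n) does not grow strictly faster than f(n)
  C. 1 — O(1) does not grow strictly faster than f(n)
  D. n⁴ — O(n⁴) is strictly between O(log n) and O(n⁵) ✓

Only option D (n⁴) lies strictly between.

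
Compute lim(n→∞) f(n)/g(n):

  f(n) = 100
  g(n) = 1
100

Since 100 and 1 have the same growth rate (O(1)),
the ratio converges to a constant: 100.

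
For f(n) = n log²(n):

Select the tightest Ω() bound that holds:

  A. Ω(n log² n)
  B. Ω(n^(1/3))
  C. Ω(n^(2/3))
A

f(n) = n log²(n) is Ω(n log² n).
All listed options are valid Big-Ω bounds (lower bounds),
but Ω(n log² n) is the tightest (largest valid bound).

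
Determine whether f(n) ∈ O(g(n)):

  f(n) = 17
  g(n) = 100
True

f(n) = 17 and g(n) = 100 are both O(1).
Big-O permits equal growth rates (f ≤ c·g for some c), so f(n) = O(g(n)) is true.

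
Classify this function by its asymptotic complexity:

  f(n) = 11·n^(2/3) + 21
O(n^(2/3))

The dominant term in 11·n^(2/3) + 21 is 11·n^(2/3), which is Θ(n^(2/3)).
Lower-order terms (21) are asymptotically negligible.
Constants are absorbed, so the tightest bound is O(n^(2/3)).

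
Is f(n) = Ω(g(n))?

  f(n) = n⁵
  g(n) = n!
False

f(n) = n⁵ is O(n⁵), and g(n) = n! is O(n!).
Since O(n⁵) grows slower than O(n!), f(n) = Ω(g(n)) is false.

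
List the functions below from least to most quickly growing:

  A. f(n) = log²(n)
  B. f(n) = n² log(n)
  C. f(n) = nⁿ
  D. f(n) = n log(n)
A < D < B < C

Comparing growth rates:
A = log²(n) is O(log² n)
D = n log(n) is O(n log n)
B = n² log(n) is O(n² log n)
C = nⁿ is O(nⁿ)

Therefore, the order from slowest to fastest is: A < D < B < C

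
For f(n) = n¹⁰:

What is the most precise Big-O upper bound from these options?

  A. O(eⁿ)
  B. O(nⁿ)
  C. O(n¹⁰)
C

f(n) = n¹⁰ is O(n¹⁰).
All listed options are valid Big-O bounds (upper bounds),
but O(n¹⁰) is the tightest (smallest valid bound).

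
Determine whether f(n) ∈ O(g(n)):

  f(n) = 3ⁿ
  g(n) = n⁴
False

f(n) = 3ⁿ is O(3ⁿ), and g(n) = n⁴ is O(n⁴).
Since O(3ⁿ) grows faster than O(n⁴), f(n) = O(g(n)) is false.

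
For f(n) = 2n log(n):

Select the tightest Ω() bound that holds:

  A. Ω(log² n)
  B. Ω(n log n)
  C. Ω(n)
B

f(n) = 2n log(n) is Ω(n log n).
All listed options are valid Big-Ω bounds (lower bounds),
but Ω(n log n) is the tightest (largest valid bound).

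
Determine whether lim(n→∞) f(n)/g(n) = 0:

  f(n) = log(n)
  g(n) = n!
True

f(n) = log(n) is O(log n), and g(n) = n! is O(n!).
Since O(log n) grows strictly slower than O(n!), f(n) = o(g(n)) is true.
This means lim(n→∞) f(n)/g(n) = 0.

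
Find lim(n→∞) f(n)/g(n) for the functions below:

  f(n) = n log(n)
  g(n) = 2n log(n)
1/2

Since n log(n) and 2n log(n) have the same growth rate (O(n log n)),
the ratio converges to a constant: 1/2.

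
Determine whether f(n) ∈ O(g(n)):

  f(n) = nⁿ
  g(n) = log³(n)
False

f(n) = nⁿ is O(nⁿ), and g(n) = log³(n) is O(log³ n).
Since O(nⁿ) grows faster than O(log³ n), f(n) = O(g(n)) is false.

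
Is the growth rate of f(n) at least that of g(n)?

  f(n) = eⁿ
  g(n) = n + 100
True

f(n) = eⁿ is O(eⁿ), and g(n) = n + 100 is O(n).
Since O(eⁿ) grows at least as fast as O(n), f(n) = Ω(g(n)) is true.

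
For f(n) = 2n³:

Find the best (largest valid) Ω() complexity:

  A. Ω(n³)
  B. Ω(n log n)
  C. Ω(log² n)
A

f(n) = 2n³ is Ω(n³).
All listed options are valid Big-Ω bounds (lower bounds),
but Ω(n³) is the tightest (largest valid bound).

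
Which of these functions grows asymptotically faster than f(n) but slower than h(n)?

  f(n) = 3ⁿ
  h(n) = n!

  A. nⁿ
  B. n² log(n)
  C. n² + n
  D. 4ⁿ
D

We need g(n) with 3ⁿ = o(g(n)) and g(n) = o(n!), i.e. O(3ⁿ) ≺ g ≺ O(n!).
Check each option:
  A. nⁿ — O(nⁿ) does not grow strictly slower than h(n)
  B. n² log(n) — O(n² log n) does not grow strictly faster than f(n)
  C. n² + n — O(n²) does not grow strictly faster than f(n)
  D. 4ⁿ — O(4ⁿ) is strictly between O(3ⁿ) and O(n!) ✓

Only option D (4ⁿ) lies strictly between.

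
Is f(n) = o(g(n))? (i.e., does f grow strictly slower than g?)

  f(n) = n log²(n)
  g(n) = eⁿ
True

f(n) = n log²(n) is O(n log² n), and g(n) = eⁿ is O(eⁿ).
Since O(n log² n) grows strictly slower than O(eⁿ), f(n) = o(g(n)) is true.
This means lim(n→∞) f(n)/g(n) = 0.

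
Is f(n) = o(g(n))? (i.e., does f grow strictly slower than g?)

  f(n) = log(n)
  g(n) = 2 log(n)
False

f(n) = log(n) is O(log n), and g(n) = 2 log(n) is O(log n).
Since they have the same growth rate, f(n) = o(g(n)) is false.
(f = o(g) requires f to grow strictly slower, not equal.)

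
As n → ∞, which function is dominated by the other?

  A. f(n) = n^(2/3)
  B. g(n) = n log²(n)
A

f(n) = n^(2/3) is O(n^(2/3)), while g(n) = n log²(n) is O(n log² n).
Since O(n^(2/3)) grows slower than O(n log² n), f(n) is dominated.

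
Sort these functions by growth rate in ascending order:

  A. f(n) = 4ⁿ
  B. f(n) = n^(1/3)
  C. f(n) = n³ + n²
B < C < A

Comparing growth rates:
B = n^(1/3) is O(n^(1/3))
C = n³ + n² is O(n³)
A = 4ⁿ is O(4ⁿ)

Therefore, the order from slowest to fastest is: B < C < A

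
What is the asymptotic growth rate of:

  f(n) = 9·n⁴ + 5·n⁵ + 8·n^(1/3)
Θ(n⁵)

Order the terms by growth rate: 8·n^(1/3) ≺ 9·n⁴ ≺ 5·n⁵.
The fastest-growing term 5·n⁵ dominates as n → ∞; dropping its constant factor gives Θ(n⁵).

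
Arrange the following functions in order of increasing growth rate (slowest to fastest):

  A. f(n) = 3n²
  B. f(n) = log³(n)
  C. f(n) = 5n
B < C < A

Comparing growth rates:
B = log³(n) is O(log³ n)
C = 5n is O(n)
A = 3n² is O(n²)

Therefore, the order from slowest to fastest is: B < C < A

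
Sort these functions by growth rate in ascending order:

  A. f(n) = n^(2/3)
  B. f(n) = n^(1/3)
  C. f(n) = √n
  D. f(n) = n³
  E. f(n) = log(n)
E < B < C < A < D

Comparing growth rates:
E = log(n) is O(log n)
B = n^(1/3) is O(n^(1/3))
C = √n is O(√n)
A = n^(2/3) is O(n^(2/3))
D = n³ is O(n³)

Therefore, the order from slowest to fastest is: E < B < C < A < D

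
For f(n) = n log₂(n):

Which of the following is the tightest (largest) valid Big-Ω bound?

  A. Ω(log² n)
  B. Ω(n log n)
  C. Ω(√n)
B

f(n) = n log₂(n) is Ω(n log n).
All listed options are valid Big-Ω bounds (lower bounds),
but Ω(n log n) is the tightest (largest valid bound).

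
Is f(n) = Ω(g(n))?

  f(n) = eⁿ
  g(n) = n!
False

f(n) = eⁿ is O(eⁿ), and g(n) = n! is O(n!).
Since O(eⁿ) grows slower than O(n!), f(n) = Ω(g(n)) is false.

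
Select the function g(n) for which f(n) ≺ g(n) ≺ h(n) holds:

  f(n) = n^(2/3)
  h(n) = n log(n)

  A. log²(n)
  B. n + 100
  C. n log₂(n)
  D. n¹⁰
B

We need g(n) with n^(2/3) = o(g(n)) and g(n) = o(n log(n)), i.e. O(n^(2/3)) ≺ g ≺ O(n log n).
Check each option:
  A. log²(n) — O(log² n) does not grow strictly faster than f(n)
  B. n + 100 — O(n) is strictly between O(n^(2/3)) and O(n log n) ✓
  C. n log₂(n) — O(n log n) does not grow strictly slower than h(n)
  D. n¹⁰ — O(n¹⁰) does not grow strictly slower than h(n)

Only option B (n + 100) lies strictly between.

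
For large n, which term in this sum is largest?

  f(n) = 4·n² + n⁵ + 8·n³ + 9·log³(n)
n⁵

Looking at each term:
  - 4·n² is O(n²)
  - n⁵ is O(n⁵)
  - 8·n³ is O(n³)
  - 9·log³(n) is O(log³ n)

The term n⁵ (O(n⁵)) grows fastest and dominates all others.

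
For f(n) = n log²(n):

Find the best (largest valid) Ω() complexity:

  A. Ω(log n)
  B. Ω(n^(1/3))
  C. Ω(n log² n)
C

f(n) = n log²(n) is Ω(n log² n).
All listed options are valid Big-Ω bounds (lower bounds),
but Ω(n log² n) is the tightest (largest valid bound).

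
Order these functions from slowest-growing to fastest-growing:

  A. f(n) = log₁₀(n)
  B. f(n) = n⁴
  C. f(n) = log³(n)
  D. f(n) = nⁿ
A < C < B < D

Comparing growth rates:
A = log₁₀(n) is O(log n)
C = log³(n) is O(log³ n)
B = n⁴ is O(n⁴)
D = nⁿ is O(nⁿ)

Therefore, the order from slowest to fastest is: A < C < B < D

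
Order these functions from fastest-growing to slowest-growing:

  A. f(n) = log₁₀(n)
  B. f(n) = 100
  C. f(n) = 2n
C > A > B

Comparing growth rates:
C = 2n is O(n)
A = log₁₀(n) is O(log n)
B = 100 is O(1)

Therefore, the order from fastest to slowest is: C > A > B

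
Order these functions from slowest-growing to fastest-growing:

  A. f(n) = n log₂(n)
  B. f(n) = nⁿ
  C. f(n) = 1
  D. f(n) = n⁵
C < A < D < B

Comparing growth rates:
C = 1 is O(1)
A = n log₂(n) is O(n log n)
D = n⁵ is O(n⁵)
B = nⁿ is O(nⁿ)

Therefore, the order from slowest to fastest is: C < A < D < B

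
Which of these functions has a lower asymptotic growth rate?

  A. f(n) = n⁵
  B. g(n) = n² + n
B

f(n) = n⁵ is O(n⁵), while g(n) = n² + n is O(n²).
Since O(n²) grows slower than O(n⁵), g(n) is dominated.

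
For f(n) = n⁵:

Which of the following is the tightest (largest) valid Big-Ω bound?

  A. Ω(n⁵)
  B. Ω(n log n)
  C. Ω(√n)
A

f(n) = n⁵ is Ω(n⁵).
All listed options are valid Big-Ω bounds (lower bounds),
but Ω(n⁵) is the tightest (largest valid bound).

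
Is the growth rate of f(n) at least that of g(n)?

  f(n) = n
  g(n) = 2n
True

f(n) = n and g(n) = 2n are both O(n).
Big-Ω permits equal growth rates (f ≥ c·g for some c > 0), so f(n) = Ω(g(n)) is true.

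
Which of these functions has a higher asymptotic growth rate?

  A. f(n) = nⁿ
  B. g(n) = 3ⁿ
A

f(n) = nⁿ is O(nⁿ), while g(n) = 3ⁿ is O(3ⁿ).
Since O(nⁿ) grows faster than O(3ⁿ), f(n) dominates.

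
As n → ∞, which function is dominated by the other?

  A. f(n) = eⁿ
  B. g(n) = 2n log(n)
B

f(n) = eⁿ is O(eⁿ), while g(n) = 2n log(n) is O(n log n).
Since O(n log n) grows slower than O(eⁿ), g(n) is dominated.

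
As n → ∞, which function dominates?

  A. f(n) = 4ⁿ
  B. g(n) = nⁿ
B

f(n) = 4ⁿ is O(4ⁿ), while g(n) = nⁿ is O(nⁿ).
Since O(nⁿ) grows faster than O(4ⁿ), g(n) dominates.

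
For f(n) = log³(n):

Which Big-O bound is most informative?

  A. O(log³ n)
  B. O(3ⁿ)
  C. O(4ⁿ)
A

f(n) = log³(n) is O(log³ n).
All listed options are valid Big-O bounds (upper bounds),
but O(log³ n) is the tightest (smallest valid bound).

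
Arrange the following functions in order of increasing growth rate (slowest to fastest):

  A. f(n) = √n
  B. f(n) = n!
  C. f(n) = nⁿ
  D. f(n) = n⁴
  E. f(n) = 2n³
A < E < D < B < C

Comparing growth rates:
A = √n is O(√n)
E = 2n³ is O(n³)
D = n⁴ is O(n⁴)
B = n! is O(n!)
C = nⁿ is O(nⁿ)

Therefore, the order from slowest to fastest is: A < E < D < B < C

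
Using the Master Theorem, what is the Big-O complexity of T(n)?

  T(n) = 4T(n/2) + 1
Θ(n²)

Master Theorem: a = 4, b = 2, f(n) = 1.
Compute the critical exponent d = log₂(4) = 2.
Compare f(n) = Θ(1) against n^d:
  k = 0 < d = 2, so f(n) = O(n^(d-ε)) — Case 1.
  The recursion cost dominates: T(n) = Θ(n^d) = Θ(n²).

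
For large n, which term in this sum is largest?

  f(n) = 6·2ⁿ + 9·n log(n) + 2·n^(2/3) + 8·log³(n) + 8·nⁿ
8·nⁿ

Looking at each term:
  - 6·2ⁿ is O(2ⁿ)
  - 9·n log(n) is O(n log n)
  - 2·n^(2/3) is O(n^(2/3))
  - 8·log³(n) is O(log³ n)
  - 8·nⁿ is O(nⁿ)

The term 8·nⁿ (O(nⁿ)) grows fastest and dominates all others.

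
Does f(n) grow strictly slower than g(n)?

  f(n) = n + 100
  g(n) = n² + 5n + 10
True

f(n) = n + 100 is O(n), and g(n) = n² + 5n + 10 is O(n²).
Since O(n) grows strictly slower than O(n²), f(n) = o(g(n)) is true.
This means lim(n→∞) f(n)/g(n) = 0.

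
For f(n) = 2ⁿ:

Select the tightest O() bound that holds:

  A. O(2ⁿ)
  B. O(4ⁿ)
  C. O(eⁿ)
A

f(n) = 2ⁿ is O(2ⁿ).
All listed options are valid Big-O bounds (upper bounds),
but O(2ⁿ) is the tightest (smallest valid bound).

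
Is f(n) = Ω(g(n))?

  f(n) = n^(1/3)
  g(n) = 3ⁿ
False

f(n) = n^(1/3) is O(n^(1/3)), and g(n) = 3ⁿ is O(3ⁿ).
Since O(n^(1/3)) grows slower than O(3ⁿ), f(n) = Ω(g(n)) is false.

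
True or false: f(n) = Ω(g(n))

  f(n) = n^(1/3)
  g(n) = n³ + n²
False

f(n) = n^(1/3) is O(n^(1/3)), and g(n) = n³ + n² is O(n³).
Since O(n^(1/3)) grows slower than O(n³), f(n) = Ω(g(n)) is false.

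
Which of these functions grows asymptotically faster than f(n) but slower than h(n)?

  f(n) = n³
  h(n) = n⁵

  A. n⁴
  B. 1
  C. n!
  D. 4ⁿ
A

We need g(n) with n³ = o(g(n)) and g(n) = o(n⁵), i.e. O(n³) ≺ g ≺ O(n⁵).
Check each option:
  A. n⁴ — O(n⁴) is strictly between O(n³) and O(n⁵) ✓
  B. 1 — O(1) does not grow strictly faster than f(n)
  C. n! — O(n!) does not grow strictly slower than h(n)
  D. 4ⁿ — O(4ⁿ) does not grow strictly slower than h(n)

Only option A (n⁴) lies strictly between.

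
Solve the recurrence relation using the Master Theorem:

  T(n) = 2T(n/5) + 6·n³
Θ(n³)

Master Theorem: a = 2, b = 5, f(n) = 6·n³.
Compute the critical exponent d = log₅(2) = 0.431.
Compare f(n) = Θ(n³) against n^d:
  k = 3 > d = 0.431, so f(n) = Ω(n^(d+ε)) — Case 3.
  Regularity: a·(n/b)^3/n^3 = a/b^3 = 2/125 < 1 ✓.
  The top-level work dominates: T(n) = Θ(f(n)) = Θ(n³).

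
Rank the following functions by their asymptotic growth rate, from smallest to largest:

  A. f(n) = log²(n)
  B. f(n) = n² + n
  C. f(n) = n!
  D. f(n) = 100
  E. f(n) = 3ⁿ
D < A < B < E < C

Comparing growth rates:
D = 100 is O(1)
A = log²(n) is O(log² n)
B = n² + n is O(n²)
E = 3ⁿ is O(3ⁿ)
C = n! is O(n!)

Therefore, the order from slowest to fastest is: D < A < B < E < C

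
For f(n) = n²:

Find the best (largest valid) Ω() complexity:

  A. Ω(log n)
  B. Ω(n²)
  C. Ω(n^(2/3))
B

f(n) = n² is Ω(n²).
All listed options are valid Big-Ω bounds (lower bounds),
but Ω(n²) is the tightest (largest valid bound).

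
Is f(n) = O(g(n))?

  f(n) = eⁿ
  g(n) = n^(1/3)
False

f(n) = eⁿ is O(eⁿ), and g(n) = n^(1/3) is O(n^(1/3)).
Since O(eⁿ) grows faster than O(n^(1/3)), f(n) = O(g(n)) is false.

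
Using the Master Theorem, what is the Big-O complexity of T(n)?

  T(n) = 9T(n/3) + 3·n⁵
Θ(n⁵)

Master Theorem: a = 9, b = 3, f(n) = 3·n⁵.
Compute the critical exponent d = log₃(9) = 2.
Compare f(n) = Θ(n⁵) against n^d:
  k = 5 > d = 2, so f(n) = Ω(n^(d+ε)) — Case 3.
  Regularity: a·(n/b)^5/n^5 = a/b^5 = 9/243 < 1 ✓.
  The top-level work dominates: T(n) = Θ(f(n)) = Θ(n⁵).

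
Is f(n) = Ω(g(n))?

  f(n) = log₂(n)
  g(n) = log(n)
True

f(n) = log₂(n) and g(n) = log(n) are both O(log n).
Big-Ω permits equal growth rates (f ≥ c·g for some c > 0), so f(n) = Ω(g(n)) is true.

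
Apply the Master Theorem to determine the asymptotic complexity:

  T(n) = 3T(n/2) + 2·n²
Θ(n²)

Master Theorem: a = 3, b = 2, f(n) = 2·n².
Compute the critical exponent d = log₂(3) = 1.585.
Compare f(n) = Θ(n²) against n^d:
  k = 2 > d = 1.585, so f(n) = Ω(n^(d+ε)) — Case 3.
  Regularity: a·(n/b)^2/n^2 = a/b^2 = 3/4 < 1 ✓.
  The top-level work dominates: T(n) = Θ(f(n)) = Θ(n²).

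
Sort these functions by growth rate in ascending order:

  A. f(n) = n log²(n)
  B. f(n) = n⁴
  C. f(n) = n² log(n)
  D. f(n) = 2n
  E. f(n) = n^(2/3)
E < D < A < C < B

Comparing growth rates:
E = n^(2/3) is O(n^(2/3))
D = 2n is O(n)
A = n log²(n) is O(n log² n)
C = n² log(n) is O(n² log n)
B = n⁴ is O(n⁴)

Therefore, the order from slowest to fastest is: E < D < A < C < B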